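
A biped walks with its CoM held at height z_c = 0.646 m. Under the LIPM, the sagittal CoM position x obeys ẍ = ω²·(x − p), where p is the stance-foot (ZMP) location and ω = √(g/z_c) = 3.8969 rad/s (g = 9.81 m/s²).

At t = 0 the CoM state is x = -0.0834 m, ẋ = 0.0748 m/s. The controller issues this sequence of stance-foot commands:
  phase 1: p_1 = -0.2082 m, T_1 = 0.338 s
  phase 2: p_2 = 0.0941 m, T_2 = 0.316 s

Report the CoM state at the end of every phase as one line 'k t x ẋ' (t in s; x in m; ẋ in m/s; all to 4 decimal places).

1 0.3380 0.0747 0.9922
2 0.6540 0.4570 1.7259

phase 1: p=-0.2082, T=0.338, ωT=1.317152, cosh=2.000337, sinh=1.732439; start (x,ẋ)=(-0.083400, 0.074800) → end (x,ẋ)=(0.074696, 0.992168)
phase 2: p=0.0941, T=0.316, ωT=1.231420, cosh=1.858985, sinh=1.567107; start (x,ẋ)=(0.074696, 0.992168) → end (x,ẋ)=(0.457020, 1.725926)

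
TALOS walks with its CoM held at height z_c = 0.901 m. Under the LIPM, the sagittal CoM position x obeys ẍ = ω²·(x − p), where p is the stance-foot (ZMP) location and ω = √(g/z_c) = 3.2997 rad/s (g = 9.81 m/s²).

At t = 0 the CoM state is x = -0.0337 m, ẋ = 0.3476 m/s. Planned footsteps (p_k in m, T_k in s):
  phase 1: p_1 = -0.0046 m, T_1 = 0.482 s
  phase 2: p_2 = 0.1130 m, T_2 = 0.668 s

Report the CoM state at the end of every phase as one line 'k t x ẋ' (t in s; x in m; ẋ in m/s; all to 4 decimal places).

1 0.4820 0.1687 0.6623
2 1.1500 1.2671 3.8609

phase 1: p=-0.0046, T=0.482, ωT=1.590455, cosh=2.554908, sinh=2.351075; start (x,ẋ)=(-0.033700, 0.347600) → end (x,ẋ)=(0.168721, 0.662333)
phase 2: p=0.1130, T=0.668, ωT=2.204200, cosh=4.586667, sinh=4.476328; start (x,ẋ)=(0.168721, 0.662333) → end (x,ẋ)=(1.267086, 3.860932)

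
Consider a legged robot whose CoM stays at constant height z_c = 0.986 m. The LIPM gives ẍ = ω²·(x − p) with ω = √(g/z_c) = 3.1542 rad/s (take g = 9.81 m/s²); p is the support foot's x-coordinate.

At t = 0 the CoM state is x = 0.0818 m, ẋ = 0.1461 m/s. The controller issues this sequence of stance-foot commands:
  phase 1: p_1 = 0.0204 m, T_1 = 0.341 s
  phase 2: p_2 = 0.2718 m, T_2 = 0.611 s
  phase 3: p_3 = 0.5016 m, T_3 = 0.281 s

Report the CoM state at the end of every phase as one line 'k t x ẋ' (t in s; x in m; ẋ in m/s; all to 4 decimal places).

phase 1: p=0.0204, T=0.341, ωT=1.075582, cosh=1.636399, sinh=1.295300; start (x,ẋ)=(0.081800, 0.146100) → end (x,ẋ)=(0.180872, 0.489936)
phase 2: p=0.2718, T=0.611, ωT=1.927216, cosh=3.507955, sinh=3.362403; start (x,ẋ)=(0.180872, 0.489936) → end (x,ẋ)=(0.475105, 0.754321)
phase 3: p=0.5016, T=0.281, ωT=0.886330, cosh=1.419188, sinh=1.007022; start (x,ẋ)=(0.475105, 0.754321) → end (x,ẋ)=(0.704826, 0.986365)

1 0.3410 0.1809 0.4899
2 0.9520 0.4751 0.7543
3 1.2330 0.7048 0.9864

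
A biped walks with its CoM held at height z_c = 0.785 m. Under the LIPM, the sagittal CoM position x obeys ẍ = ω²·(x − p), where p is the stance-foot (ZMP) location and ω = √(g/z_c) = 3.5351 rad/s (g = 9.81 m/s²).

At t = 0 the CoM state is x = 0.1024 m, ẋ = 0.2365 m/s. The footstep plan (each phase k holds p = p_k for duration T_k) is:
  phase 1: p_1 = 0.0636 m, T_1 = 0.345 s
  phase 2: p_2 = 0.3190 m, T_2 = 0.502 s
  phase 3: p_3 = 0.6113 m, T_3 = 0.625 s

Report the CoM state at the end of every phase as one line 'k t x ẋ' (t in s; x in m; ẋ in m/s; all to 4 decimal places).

1 0.3450 0.2384 0.6473
2 0.8470 0.5989 1.1475
3 1.4720 2.0149 5.0925

phase 1: p=0.0636, T=0.345, ωT=1.219609, cosh=1.840605, sinh=1.545260; start (x,ẋ)=(0.102400, 0.236500) → end (x,ẋ)=(0.238394, 0.647254)
phase 2: p=0.3190, T=0.502, ωT=1.774620, cosh=3.033794, sinh=2.864246; start (x,ẋ)=(0.238394, 0.647254) → end (x,ẋ)=(0.598883, 1.147469)
phase 3: p=0.6113, T=0.625, ωT=2.209437, cosh=4.610176, sinh=4.500414; start (x,ẋ)=(0.598883, 1.147469) → end (x,ẋ)=(2.014861, 5.092495)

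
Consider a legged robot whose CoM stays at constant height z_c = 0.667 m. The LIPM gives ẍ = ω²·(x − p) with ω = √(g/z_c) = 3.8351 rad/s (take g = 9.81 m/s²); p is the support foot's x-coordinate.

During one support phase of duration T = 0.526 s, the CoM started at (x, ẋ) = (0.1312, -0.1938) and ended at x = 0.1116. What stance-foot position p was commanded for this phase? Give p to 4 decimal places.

ωT = 3.8351·0.526 = 2.017263; cosh(ωT) = 3.825368, sinh(ωT) = 3.692349
x(T) = p + (x₀−p)·cosh(ωT) + (ẋ₀/ω)·sinh(ωT) ⇒ p·(1 − cosh) = x(T) − x₀·cosh − (ẋ₀/ω)·sinh
numerator   = 0.1116 − (0.1312)·3.825368 − (-0.1938/3.8351)·3.692349 = -0.203702
denominator = 1 − 3.825368 = -2.825368
p = -0.203702 / -2.825368 = 0.0721

p = 0.0721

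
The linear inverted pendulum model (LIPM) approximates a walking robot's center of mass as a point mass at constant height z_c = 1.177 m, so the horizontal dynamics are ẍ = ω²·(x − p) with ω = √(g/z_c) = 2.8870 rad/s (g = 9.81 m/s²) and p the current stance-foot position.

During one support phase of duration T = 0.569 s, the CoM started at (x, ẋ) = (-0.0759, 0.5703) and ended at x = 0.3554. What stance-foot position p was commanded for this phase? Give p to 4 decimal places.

ωT = 2.8870·0.569 = 1.642703; cosh(ωT) = 2.681290, sinh(ωT) = 2.487833
x(T) = p + (x₀−p)·cosh(ωT) + (ẋ₀/ω)·sinh(ωT) ⇒ p·(1 − cosh) = x(T) − x₀·cosh − (ẋ₀/ω)·sinh
numerator   = 0.3554 − (-0.0759)·2.681290 − (0.5703/2.8870)·2.487833 = 0.067462
denominator = 1 − 2.681290 = -1.681290
p = 0.067462 / -1.681290 = -0.0401

p = -0.0401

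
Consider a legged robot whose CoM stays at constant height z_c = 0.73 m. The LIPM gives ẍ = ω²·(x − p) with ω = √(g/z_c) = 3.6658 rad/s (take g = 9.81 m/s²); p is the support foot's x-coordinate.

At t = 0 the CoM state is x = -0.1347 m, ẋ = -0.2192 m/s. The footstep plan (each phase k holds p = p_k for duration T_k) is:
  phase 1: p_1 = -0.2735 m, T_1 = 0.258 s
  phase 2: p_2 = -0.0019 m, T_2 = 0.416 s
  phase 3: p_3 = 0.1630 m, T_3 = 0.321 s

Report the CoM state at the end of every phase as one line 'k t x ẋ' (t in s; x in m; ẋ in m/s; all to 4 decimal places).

1 0.2580 -0.1332 0.2315
2 0.6740 -0.1797 -0.4966
3 0.9950 -0.6445 -2.7259

phase 1: p=-0.2735, T=0.258, ωT=0.945776, cosh=1.481595, sinh=1.093217; start (x,ẋ)=(-0.134700, -0.219200) → end (x,ẋ)=(-0.133225, 0.231477)
phase 2: p=-0.0019, T=0.416, ωT=1.524973, cosh=2.406323, sinh=2.188696; start (x,ẋ)=(-0.133225, 0.231477) → end (x,ẋ)=(-0.179704, -0.496650)
phase 3: p=0.1630, T=0.321, ωT=1.176722, cosh=1.776005, sinh=1.467718; start (x,ẋ)=(-0.179704, -0.496650) → end (x,ẋ)=(-0.644493, -2.725923)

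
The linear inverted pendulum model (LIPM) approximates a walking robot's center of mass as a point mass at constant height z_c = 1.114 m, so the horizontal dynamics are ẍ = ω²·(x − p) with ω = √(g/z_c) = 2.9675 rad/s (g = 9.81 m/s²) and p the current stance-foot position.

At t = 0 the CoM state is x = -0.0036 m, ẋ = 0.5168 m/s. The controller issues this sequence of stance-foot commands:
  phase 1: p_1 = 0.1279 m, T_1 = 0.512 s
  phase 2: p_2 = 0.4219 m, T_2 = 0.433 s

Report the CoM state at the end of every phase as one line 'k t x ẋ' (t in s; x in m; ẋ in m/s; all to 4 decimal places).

1 0.5120 0.1919 0.3884
2 0.9450 0.1929 -0.3833

phase 1: p=0.1279, T=0.512, ωT=1.519360, cosh=2.394076, sinh=2.175224; start (x,ẋ)=(-0.003600, 0.516800) → end (x,ẋ)=(0.191902, 0.388429)
phase 2: p=0.4219, T=0.433, ωT=1.284928, cosh=1.945538, sinh=1.668868; start (x,ẋ)=(0.191902, 0.388429) → end (x,ẋ)=(0.192874, -0.383333)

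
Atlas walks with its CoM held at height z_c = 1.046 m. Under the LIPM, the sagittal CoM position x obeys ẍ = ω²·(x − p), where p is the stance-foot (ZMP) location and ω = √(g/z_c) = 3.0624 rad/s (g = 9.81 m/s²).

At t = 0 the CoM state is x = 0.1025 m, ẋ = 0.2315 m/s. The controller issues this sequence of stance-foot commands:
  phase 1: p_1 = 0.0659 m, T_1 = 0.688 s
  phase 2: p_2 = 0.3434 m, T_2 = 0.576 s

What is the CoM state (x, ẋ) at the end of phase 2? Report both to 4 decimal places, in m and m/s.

phase 1: p=0.0659, T=0.688, ωT=2.106931, cosh=4.172289, sinh=4.050679; start (x,ẋ)=(0.102500, 0.231500) → end (x,ẋ)=(0.524814, 1.419901)
phase 2: p=0.3434, T=0.576, ωT=1.763942, cosh=3.003383, sinh=2.832015; start (x,ẋ)=(0.524814, 1.419901) → end (x,ẋ)=(2.201337, 5.837866)

x = 2.2013, ẋ = 5.8379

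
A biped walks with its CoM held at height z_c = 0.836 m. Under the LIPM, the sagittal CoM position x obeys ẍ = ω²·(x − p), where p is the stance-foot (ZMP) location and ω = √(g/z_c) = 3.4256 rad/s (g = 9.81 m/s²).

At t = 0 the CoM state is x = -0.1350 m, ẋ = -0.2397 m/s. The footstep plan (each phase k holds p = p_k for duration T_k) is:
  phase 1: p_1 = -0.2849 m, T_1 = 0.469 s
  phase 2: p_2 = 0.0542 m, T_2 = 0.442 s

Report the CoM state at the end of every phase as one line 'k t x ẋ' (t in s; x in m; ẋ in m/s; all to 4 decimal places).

1 0.4690 -0.0636 0.6070
2 0.9110 0.1568 0.5736

phase 1: p=-0.2849, T=0.469, ωT=1.606606, cosh=2.593215, sinh=2.392648; start (x,ẋ)=(-0.135000, -0.239700) → end (x,ẋ)=(-0.063598, 0.607025)
phase 2: p=0.0542, T=0.442, ωT=1.514115, cosh=2.382700, sinh=2.162697; start (x,ẋ)=(-0.063598, 0.607025) → end (x,ẋ)=(0.156758, 0.573646)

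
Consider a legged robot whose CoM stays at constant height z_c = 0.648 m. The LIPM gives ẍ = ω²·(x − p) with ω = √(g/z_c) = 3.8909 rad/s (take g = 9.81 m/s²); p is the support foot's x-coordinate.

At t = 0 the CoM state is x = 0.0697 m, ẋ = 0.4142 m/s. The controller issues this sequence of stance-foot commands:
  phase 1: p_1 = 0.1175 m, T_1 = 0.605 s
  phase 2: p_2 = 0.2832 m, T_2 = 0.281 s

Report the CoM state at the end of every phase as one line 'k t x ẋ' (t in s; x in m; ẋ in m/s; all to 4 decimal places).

phase 1: p=0.1175, T=0.605, ωT=2.353994, cosh=5.311264, sinh=5.216275; start (x,ẋ)=(0.069700, 0.414200) → end (x,ẋ)=(0.418912, 1.229776)
phase 2: p=0.2832, T=0.281, ωT=1.093343, cosh=1.659664, sinh=1.324569; start (x,ẋ)=(0.418912, 1.229776) → end (x,ẋ)=(0.927087, 2.740446)

1 0.6050 0.4189 1.2298
2 0.8860 0.9271 2.7404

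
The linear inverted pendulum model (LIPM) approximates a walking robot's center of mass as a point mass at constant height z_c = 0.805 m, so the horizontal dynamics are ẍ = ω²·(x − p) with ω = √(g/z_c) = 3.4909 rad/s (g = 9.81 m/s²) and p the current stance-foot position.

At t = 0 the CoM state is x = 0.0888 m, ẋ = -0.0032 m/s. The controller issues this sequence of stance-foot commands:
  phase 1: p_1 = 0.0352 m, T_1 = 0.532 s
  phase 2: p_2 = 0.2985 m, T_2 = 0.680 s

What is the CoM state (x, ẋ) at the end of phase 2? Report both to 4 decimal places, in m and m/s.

phase 1: p=0.0352, T=0.532, ωT=1.857159, cosh=3.280814, sinh=3.124698; start (x,ẋ)=(0.088800, -0.003200) → end (x,ẋ)=(0.208187, 0.574171)
phase 2: p=0.2985, T=0.680, ωT=2.373812, cosh=5.415687, sinh=5.322562; start (x,ẋ)=(0.208187, 0.574171) → end (x,ẋ)=(0.684830, 1.431470)

x = 0.6848, ẋ = 1.4315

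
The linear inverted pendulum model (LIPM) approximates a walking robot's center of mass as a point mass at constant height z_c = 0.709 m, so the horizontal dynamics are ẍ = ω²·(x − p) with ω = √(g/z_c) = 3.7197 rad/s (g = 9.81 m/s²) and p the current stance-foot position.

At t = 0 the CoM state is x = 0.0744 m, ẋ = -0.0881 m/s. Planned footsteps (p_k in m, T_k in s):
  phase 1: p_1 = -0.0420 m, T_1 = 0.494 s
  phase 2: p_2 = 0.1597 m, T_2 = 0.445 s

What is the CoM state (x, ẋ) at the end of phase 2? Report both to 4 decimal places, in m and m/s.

x = 1.1388, ẋ = 3.7695

phase 1: p=-0.0420, T=0.494, ωT=1.837532, cosh=3.220113, sinh=3.060903; start (x,ẋ)=(0.074400, -0.088100) → end (x,ẋ)=(0.260325, 1.041597)
phase 2: p=0.1597, T=0.445, ωT=1.655266, cosh=2.712758, sinh=2.521717; start (x,ẋ)=(0.260325, 1.041597) → end (x,ẋ)=(1.138806, 3.769461)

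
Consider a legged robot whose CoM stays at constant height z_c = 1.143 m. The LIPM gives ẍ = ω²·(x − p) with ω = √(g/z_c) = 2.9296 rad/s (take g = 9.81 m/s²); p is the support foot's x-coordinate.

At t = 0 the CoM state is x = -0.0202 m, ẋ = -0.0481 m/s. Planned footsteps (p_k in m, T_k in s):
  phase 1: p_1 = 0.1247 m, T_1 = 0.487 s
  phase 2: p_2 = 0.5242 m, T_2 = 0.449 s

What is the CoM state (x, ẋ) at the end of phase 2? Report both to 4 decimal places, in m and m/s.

phase 1: p=0.1247, T=0.487, ωT=1.426715, cosh=2.202546, sinh=1.962450; start (x,ẋ)=(-0.020200, -0.048100) → end (x,ẋ)=(-0.226670, -0.939000)
phase 2: p=0.5242, T=0.449, ωT=1.315390, cosh=1.997287, sinh=1.728918; start (x,ẋ)=(-0.226670, -0.939000) → end (x,ẋ)=(-1.529658, -5.678637)

x = -1.5297, ẋ = -5.6786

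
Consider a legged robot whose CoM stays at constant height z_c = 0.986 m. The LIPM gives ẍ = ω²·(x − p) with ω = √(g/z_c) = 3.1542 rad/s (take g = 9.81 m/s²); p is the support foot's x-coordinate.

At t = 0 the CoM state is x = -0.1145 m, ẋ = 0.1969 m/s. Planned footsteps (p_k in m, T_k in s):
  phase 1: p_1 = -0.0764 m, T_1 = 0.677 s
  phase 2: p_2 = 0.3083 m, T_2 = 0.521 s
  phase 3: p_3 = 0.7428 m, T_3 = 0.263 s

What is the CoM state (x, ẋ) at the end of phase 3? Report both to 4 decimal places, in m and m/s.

x = -0.9273, ẋ = -4.5645

phase 1: p=-0.0764, T=0.677, ωT=2.135393, cosh=4.289286, sinh=4.171088; start (x,ẋ)=(-0.114500, 0.196900) → end (x,ẋ)=(0.020557, 0.343300)
phase 2: p=0.3083, T=0.521, ωT=1.643338, cosh=2.682870, sinh=2.489537; start (x,ẋ)=(0.020557, 0.343300) → end (x,ẋ)=(-0.192718, -1.338471)
phase 3: p=0.7428, T=0.263, ωT=0.829555, cosh=1.364271, sinh=0.928027; start (x,ẋ)=(-0.192718, -1.338471) → end (x,ẋ)=(-0.927304, -4.564469)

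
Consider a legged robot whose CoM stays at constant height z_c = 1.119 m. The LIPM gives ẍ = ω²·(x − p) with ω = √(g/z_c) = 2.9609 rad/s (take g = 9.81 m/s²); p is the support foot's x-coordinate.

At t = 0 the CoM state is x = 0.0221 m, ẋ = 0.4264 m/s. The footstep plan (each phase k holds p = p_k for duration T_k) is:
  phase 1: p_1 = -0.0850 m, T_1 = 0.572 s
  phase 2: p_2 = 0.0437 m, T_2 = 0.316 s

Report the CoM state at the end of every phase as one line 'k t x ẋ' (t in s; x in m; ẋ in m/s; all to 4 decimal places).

1 0.5720 0.5945 2.0321
2 0.8880 1.5938 4.7470

phase 1: p=-0.0850, T=0.572, ωT=1.693635, cosh=2.811533, sinh=2.627683; start (x,ẋ)=(0.022100, 0.426400) → end (x,ẋ)=(0.594528, 2.032108)
phase 2: p=0.0437, T=0.316, ωT=0.935644, cosh=1.470594, sinh=1.078261; start (x,ẋ)=(0.594528, 2.032108) → end (x,ẋ)=(1.593771, 4.746994)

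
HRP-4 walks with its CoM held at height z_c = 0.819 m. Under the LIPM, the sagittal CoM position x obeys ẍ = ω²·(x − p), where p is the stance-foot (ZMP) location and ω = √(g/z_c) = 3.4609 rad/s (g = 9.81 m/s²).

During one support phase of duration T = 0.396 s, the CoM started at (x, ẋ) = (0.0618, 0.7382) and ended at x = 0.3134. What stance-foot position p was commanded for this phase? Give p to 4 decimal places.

ωT = 3.4609·0.396 = 1.370516; cosh(ωT) = 2.095680, sinh(ωT) = 1.841704
x(T) = p + (x₀−p)·cosh(ωT) + (ẋ₀/ω)·sinh(ωT) ⇒ p·(1 − cosh) = x(T) − x₀·cosh − (ẋ₀/ω)·sinh
numerator   = 0.3134 − (0.0618)·2.095680 − (0.7382/3.4609)·1.841704 = -0.208943
denominator = 1 − 2.095680 = -1.095680
p = -0.208943 / -1.095680 = 0.1907

p = 0.1907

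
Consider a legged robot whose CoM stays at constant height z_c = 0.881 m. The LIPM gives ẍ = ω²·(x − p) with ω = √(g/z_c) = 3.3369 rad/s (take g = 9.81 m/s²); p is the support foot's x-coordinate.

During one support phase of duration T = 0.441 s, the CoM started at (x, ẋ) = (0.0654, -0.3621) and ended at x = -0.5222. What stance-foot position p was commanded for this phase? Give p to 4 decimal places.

ωT = 3.3369·0.441 = 1.471573; cosh(ωT) = 2.292823, sinh(ωT) = 2.063259
x(T) = p + (x₀−p)·cosh(ωT) + (ẋ₀/ω)·sinh(ωT) ⇒ p·(1 − cosh) = x(T) − x₀·cosh − (ẋ₀/ω)·sinh
numerator   = -0.5222 − (0.0654)·2.292823 − (-0.3621/3.3369)·2.063259 = -0.448258
denominator = 1 − 2.292823 = -1.292823
p = -0.448258 / -1.292823 = 0.3467

p = 0.3467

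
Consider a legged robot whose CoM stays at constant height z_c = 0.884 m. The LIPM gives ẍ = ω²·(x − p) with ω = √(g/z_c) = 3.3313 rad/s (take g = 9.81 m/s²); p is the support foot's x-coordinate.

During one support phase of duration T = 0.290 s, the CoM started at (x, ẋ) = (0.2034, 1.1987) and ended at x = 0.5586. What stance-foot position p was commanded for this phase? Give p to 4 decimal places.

p = 0.3008

ωT = 3.3313·0.290 = 0.966077; cosh(ωT) = 1.504095, sinh(ωT) = 1.123521
x(T) = p + (x₀−p)·cosh(ωT) + (ẋ₀/ω)·sinh(ωT) ⇒ p·(1 − cosh) = x(T) − x₀·cosh − (ẋ₀/ω)·sinh
numerator   = 0.5586 − (0.2034)·1.504095 − (1.1987/3.3313)·1.123521 = -0.151609
denominator = 1 − 1.504095 = -0.504095
p = -0.151609 / -0.504095 = 0.3008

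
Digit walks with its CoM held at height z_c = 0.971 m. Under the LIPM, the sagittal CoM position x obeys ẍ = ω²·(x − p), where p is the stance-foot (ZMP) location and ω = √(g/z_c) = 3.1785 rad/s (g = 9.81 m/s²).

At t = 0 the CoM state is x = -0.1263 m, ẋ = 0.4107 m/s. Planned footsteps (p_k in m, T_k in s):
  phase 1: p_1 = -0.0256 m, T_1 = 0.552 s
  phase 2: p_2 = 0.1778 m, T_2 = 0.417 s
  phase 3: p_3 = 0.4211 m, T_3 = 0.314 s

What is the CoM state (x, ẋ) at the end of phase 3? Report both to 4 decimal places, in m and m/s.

phase 1: p=-0.0256, T=0.552, ωT=1.754532, cosh=2.976865, sinh=2.803877; start (x,ẋ)=(-0.126300, 0.410700) → end (x,ẋ)=(0.036924, 0.325148)
phase 2: p=0.1778, T=0.417, ωT=1.325435, cosh=2.014754, sinh=1.749066; start (x,ẋ)=(0.036924, 0.325148) → end (x,ẋ)=(0.072892, -0.128095)
phase 3: p=0.4211, T=0.314, ωT=0.998049, cosh=1.540791, sinh=1.172193; start (x,ẋ)=(0.072892, -0.128095) → end (x,ẋ)=(-0.162656, -1.494727)

x = -0.1627, ẋ = -1.4947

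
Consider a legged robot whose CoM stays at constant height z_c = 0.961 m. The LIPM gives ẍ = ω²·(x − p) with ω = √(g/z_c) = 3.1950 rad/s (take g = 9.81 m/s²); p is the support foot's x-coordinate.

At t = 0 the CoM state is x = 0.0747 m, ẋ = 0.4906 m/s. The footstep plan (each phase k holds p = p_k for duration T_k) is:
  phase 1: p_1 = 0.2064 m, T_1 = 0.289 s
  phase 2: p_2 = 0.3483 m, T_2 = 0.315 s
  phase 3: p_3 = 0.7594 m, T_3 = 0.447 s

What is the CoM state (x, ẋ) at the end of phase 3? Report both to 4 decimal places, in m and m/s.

phase 1: p=0.2064, T=0.289, ωT=0.923355, cosh=1.457454, sinh=1.060269; start (x,ẋ)=(0.074700, 0.490600) → end (x,ẋ)=(0.177260, 0.268885)
phase 2: p=0.3483, T=0.315, ωT=1.006425, cosh=1.550663, sinh=1.185140; start (x,ẋ)=(0.177260, 0.268885) → end (x,ẋ)=(0.182814, -0.230695)
phase 3: p=0.7594, T=0.447, ωT=1.428165, cosh=2.205393, sinh=1.965645; start (x,ẋ)=(0.182814, -0.230695) → end (x,ẋ)=(-0.654128, -4.129870)

x = -0.6541, ẋ = -4.1299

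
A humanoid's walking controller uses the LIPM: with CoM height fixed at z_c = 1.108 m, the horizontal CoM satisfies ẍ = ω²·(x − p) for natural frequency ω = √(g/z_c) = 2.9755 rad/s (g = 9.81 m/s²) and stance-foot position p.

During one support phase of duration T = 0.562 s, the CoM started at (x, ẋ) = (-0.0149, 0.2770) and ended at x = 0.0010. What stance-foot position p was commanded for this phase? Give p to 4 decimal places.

p = 0.1122

ωT = 2.9755·0.562 = 1.672231; cosh(ωT) = 2.755930, sinh(ωT) = 2.568102
x(T) = p + (x₀−p)·cosh(ωT) + (ẋ₀/ω)·sinh(ωT) ⇒ p·(1 − cosh) = x(T) − x₀·cosh − (ẋ₀/ω)·sinh
numerator   = 0.0010 − (-0.0149)·2.755930 − (0.2770/2.9755)·2.568102 = -0.197011
denominator = 1 − 2.755930 = -1.755930
p = -0.197011 / -1.755930 = 0.1122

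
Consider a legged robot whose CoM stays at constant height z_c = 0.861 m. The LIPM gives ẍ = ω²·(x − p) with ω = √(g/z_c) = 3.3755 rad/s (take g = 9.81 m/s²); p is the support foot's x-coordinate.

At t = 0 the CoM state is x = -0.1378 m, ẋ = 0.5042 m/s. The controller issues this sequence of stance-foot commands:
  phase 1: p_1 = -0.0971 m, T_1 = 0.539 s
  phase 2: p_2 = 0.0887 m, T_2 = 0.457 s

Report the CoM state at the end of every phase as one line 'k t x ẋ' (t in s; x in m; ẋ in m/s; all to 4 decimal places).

1 0.5390 0.2226 1.1833
2 0.9960 1.1985 3.9024

phase 1: p=-0.0971, T=0.539, ωT=1.819395, cosh=3.165123, sinh=3.002999; start (x,ẋ)=(-0.137800, 0.504200) → end (x,ẋ)=(0.222639, 1.183295)
phase 2: p=0.0887, T=0.457, ωT=1.542604, cosh=2.445287, sinh=2.231463; start (x,ẋ)=(0.222639, 1.183295) → end (x,ẋ)=(1.198467, 3.902363)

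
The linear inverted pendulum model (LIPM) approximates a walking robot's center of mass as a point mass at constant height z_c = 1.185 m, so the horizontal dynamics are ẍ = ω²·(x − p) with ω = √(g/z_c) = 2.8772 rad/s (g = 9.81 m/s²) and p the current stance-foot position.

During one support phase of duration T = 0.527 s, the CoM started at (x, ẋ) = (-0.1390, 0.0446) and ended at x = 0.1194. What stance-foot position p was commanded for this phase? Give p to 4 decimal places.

ωT = 2.8772·0.527 = 1.516284; cosh(ωT) = 2.387397, sinh(ωT) = 2.167871
x(T) = p + (x₀−p)·cosh(ωT) + (ẋ₀/ω)·sinh(ωT) ⇒ p·(1 − cosh) = x(T) − x₀·cosh − (ẋ₀/ω)·sinh
numerator   = 0.1194 − (-0.1390)·2.387397 − (0.0446/2.8772)·2.167871 = 0.417644
denominator = 1 − 2.387397 = -1.387397
p = 0.417644 / -1.387397 = -0.3010

p = -0.3010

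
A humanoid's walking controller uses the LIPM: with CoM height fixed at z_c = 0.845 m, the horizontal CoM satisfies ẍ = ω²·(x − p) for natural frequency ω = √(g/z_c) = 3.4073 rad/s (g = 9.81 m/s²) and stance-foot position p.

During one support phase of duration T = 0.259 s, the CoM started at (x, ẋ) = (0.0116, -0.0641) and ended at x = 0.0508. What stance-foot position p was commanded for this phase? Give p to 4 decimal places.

ωT = 3.4073·0.259 = 0.882491; cosh(ωT) = 1.415332, sinh(ωT) = 1.001580
x(T) = p + (x₀−p)·cosh(ωT) + (ẋ₀/ω)·sinh(ωT) ⇒ p·(1 − cosh) = x(T) − x₀·cosh − (ẋ₀/ω)·sinh
numerator   = 0.0508 − (0.0116)·1.415332 − (-0.0641/3.4073)·1.001580 = 0.053224
denominator = 1 − 1.415332 = -0.415332
p = 0.053224 / -0.415332 = -0.1281

p = -0.1281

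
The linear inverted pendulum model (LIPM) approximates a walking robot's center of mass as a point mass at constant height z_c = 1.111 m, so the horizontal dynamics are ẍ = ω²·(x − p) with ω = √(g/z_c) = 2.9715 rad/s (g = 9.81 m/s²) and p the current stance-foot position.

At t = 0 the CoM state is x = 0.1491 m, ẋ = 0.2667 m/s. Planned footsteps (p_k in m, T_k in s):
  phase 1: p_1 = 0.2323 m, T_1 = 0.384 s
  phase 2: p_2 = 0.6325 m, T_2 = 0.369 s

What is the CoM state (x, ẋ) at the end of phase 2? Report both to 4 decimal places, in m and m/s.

phase 1: p=0.2323, T=0.384, ωT=1.141056, cosh=1.724777, sinh=1.405295; start (x,ẋ)=(0.149100, 0.266700) → end (x,ẋ)=(0.214928, 0.112568)
phase 2: p=0.6325, T=0.369, ωT=1.096483, cosh=1.663832, sinh=1.329788; start (x,ẋ)=(0.214928, 0.112568) → end (x,ẋ)=(-0.011894, -1.462728)

x = -0.0119, ẋ = -1.4627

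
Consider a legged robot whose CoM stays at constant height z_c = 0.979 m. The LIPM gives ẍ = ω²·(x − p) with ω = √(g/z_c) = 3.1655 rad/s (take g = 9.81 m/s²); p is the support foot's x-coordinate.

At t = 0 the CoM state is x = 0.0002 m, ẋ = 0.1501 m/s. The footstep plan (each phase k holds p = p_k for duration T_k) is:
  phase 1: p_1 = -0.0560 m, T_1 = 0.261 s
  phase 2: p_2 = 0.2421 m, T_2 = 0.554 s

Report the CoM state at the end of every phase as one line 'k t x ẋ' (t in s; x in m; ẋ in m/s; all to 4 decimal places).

1 0.2610 0.0643 0.3686
2 0.8150 0.0394 -0.4804

phase 1: p=-0.0560, T=0.261, ωT=0.826196, cosh=1.361161, sinh=0.923449; start (x,ẋ)=(0.000200, 0.150100) → end (x,ẋ)=(0.064285, 0.368593)
phase 2: p=0.2421, T=0.554, ωT=1.753687, cosh=2.974497, sinh=2.801362; start (x,ẋ)=(0.064285, 0.368593) → end (x,ẋ)=(0.039382, -0.480435)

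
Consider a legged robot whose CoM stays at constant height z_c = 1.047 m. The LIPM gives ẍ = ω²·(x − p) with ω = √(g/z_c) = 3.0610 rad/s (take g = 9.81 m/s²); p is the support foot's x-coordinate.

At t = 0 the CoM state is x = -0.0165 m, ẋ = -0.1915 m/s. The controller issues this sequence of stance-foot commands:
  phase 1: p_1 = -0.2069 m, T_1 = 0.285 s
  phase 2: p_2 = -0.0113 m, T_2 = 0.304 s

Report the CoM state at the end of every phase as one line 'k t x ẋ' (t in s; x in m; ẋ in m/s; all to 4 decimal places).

phase 1: p=-0.2069, T=0.285, ωT=0.872385, cosh=1.405282, sinh=0.987328; start (x,ẋ)=(-0.016500, -0.191500) → end (x,ẋ)=(-0.001103, 0.306318)
phase 2: p=-0.0113, T=0.304, ωT=0.930544, cosh=1.465114, sinh=1.070775; start (x,ẋ)=(-0.001103, 0.306318) → end (x,ẋ)=(0.110794, 0.482213)

1 0.2850 -0.0011 0.3063
2 0.5890 0.1108 0.4822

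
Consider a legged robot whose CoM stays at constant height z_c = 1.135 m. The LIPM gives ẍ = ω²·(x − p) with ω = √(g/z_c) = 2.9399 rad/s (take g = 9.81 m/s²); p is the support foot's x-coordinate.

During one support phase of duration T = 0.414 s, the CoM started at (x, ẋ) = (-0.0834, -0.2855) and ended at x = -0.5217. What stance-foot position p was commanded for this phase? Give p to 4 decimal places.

p = 0.2616

ωT = 2.9399·0.414 = 1.217119; cosh(ωT) = 1.836762, sinh(ωT) = 1.540680
x(T) = p + (x₀−p)·cosh(ωT) + (ẋ₀/ω)·sinh(ωT) ⇒ p·(1 − cosh) = x(T) − x₀·cosh − (ẋ₀/ω)·sinh
numerator   = -0.5217 − (-0.0834)·1.836762 − (-0.2855/2.9399)·1.540680 = -0.218895
denominator = 1 − 1.836762 = -0.836762
p = -0.218895 / -0.836762 = 0.2616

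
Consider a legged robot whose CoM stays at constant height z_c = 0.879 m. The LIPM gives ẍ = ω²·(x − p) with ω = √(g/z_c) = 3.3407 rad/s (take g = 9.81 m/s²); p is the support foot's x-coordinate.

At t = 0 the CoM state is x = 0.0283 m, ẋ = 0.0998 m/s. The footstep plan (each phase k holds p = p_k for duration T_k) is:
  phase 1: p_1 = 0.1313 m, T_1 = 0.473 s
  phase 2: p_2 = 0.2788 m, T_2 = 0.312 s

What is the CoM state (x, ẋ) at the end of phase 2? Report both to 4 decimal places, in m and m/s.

x = -0.4646, ẋ = -2.2775

phase 1: p=0.1313, T=0.473, ωT=1.580151, cosh=2.530817, sinh=2.324873; start (x,ẋ)=(0.028300, 0.099800) → end (x,ẋ)=(-0.059921, -0.547395)
phase 2: p=0.2788, T=0.312, ωT=1.042298, cosh=1.594185, sinh=1.241542; start (x,ẋ)=(-0.059921, -0.547395) → end (x,ẋ)=(-0.464618, -2.277534)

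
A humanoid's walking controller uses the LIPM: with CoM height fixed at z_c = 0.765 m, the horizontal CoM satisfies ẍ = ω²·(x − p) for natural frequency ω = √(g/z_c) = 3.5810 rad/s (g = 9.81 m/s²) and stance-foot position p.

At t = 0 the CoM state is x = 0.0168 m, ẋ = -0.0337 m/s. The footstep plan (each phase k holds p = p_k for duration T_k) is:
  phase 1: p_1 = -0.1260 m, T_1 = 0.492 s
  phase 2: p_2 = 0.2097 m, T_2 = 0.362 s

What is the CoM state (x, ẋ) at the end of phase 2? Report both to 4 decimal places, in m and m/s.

x = 0.9736, ẋ = 3.0386

phase 1: p=-0.1260, T=0.492, ωT=1.761852, cosh=2.997469, sinh=2.825743; start (x,ẋ)=(0.016800, -0.033700) → end (x,ẋ)=(0.275446, 1.343976)
phase 2: p=0.2097, T=0.362, ωT=1.296322, cosh=1.964681, sinh=1.691145; start (x,ẋ)=(0.275446, 1.343976) → end (x,ẋ)=(0.973570, 3.038643)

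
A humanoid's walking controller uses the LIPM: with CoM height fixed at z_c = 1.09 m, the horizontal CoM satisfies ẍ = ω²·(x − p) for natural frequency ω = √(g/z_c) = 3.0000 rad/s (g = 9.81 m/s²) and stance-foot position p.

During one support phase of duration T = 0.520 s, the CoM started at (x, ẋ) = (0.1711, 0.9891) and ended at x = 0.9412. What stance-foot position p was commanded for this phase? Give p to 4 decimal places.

p = 0.1575

ωT = 3.0000·0.520 = 1.560000; cosh(ωT) = 2.484479, sinh(ωT) = 2.274343
x(T) = p + (x₀−p)·cosh(ωT) + (ẋ₀/ω)·sinh(ωT) ⇒ p·(1 − cosh) = x(T) − x₀·cosh − (ẋ₀/ω)·sinh
numerator   = 0.9412 − (0.1711)·2.484479 − (0.9891/3.0000)·2.274343 = -0.233745
denominator = 1 − 2.484479 = -1.484479
p = -0.233745 / -1.484479 = 0.1575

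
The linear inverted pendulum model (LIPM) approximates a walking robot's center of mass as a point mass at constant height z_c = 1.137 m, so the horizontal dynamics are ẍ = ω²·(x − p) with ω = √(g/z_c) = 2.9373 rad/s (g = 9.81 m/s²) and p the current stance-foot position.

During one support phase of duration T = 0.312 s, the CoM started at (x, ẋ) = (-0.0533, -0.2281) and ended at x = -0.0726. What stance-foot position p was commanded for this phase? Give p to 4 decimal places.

p = -0.1916

ωT = 2.9373·0.312 = 0.916438; cosh(ωT) = 1.450154, sinh(ωT) = 1.050213
x(T) = p + (x₀−p)·cosh(ωT) + (ẋ₀/ω)·sinh(ωT) ⇒ p·(1 − cosh) = x(T) − x₀·cosh − (ẋ₀/ω)·sinh
numerator   = -0.0726 − (-0.0533)·1.450154 − (-0.2281/2.9373)·1.050213 = 0.086249
denominator = 1 − 1.450154 = -0.450154
p = 0.086249 / -0.450154 = -0.1916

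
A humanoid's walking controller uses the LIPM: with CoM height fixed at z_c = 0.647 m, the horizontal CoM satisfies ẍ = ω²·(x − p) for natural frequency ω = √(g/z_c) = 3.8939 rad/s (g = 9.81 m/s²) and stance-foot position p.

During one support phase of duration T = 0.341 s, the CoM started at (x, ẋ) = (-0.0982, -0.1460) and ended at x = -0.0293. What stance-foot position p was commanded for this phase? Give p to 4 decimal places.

p = -0.2304

ωT = 3.8939·0.341 = 1.327820; cosh(ωT) = 2.018932, sinh(ωT) = 1.753877
x(T) = p + (x₀−p)·cosh(ωT) + (ẋ₀/ω)·sinh(ωT) ⇒ p·(1 − cosh) = x(T) − x₀·cosh − (ẋ₀/ω)·sinh
numerator   = -0.0293 − (-0.0982)·2.018932 − (-0.1460/3.8939)·1.753877 = 0.234720
denominator = 1 − 2.018932 = -1.018932
p = 0.234720 / -1.018932 = -0.2304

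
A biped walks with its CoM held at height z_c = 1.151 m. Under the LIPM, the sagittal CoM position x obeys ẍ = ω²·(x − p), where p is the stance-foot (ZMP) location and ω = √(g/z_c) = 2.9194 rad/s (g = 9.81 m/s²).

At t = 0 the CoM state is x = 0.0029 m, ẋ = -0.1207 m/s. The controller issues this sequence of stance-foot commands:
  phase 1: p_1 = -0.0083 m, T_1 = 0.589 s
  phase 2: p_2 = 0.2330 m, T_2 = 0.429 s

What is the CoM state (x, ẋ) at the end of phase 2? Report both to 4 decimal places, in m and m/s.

phase 1: p=-0.0083, T=0.589, ωT=1.719527, cosh=2.880518, sinh=2.701367; start (x,ẋ)=(0.002900, -0.120700) → end (x,ẋ)=(-0.087724, -0.259351)
phase 2: p=0.2330, T=0.429, ωT=1.252423, cosh=1.892310, sinh=1.606499; start (x,ẋ)=(-0.087724, -0.259351) → end (x,ẋ)=(-0.516626, -1.994972)

x = -0.5166, ẋ = -1.9950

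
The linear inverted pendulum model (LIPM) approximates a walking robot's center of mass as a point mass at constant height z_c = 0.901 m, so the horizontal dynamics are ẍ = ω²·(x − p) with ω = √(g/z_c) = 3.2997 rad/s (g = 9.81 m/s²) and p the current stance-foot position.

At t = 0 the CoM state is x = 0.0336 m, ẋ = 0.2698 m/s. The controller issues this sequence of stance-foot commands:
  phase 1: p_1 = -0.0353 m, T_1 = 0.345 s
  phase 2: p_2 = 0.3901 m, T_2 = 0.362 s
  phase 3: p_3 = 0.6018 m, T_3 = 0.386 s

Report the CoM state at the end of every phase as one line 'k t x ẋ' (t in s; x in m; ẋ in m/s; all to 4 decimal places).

1 0.3450 0.1978 0.7828
2 0.7070 0.3993 0.4594
3 1.0930 0.4408 -0.2156

phase 1: p=-0.0353, T=0.345, ωT=1.138397, cosh=1.721045, sinh=1.400713; start (x,ẋ)=(0.033600, 0.269800) → end (x,ẋ)=(0.197809, 0.782789)
phase 2: p=0.3901, T=0.362, ωT=1.194491, cosh=1.802368, sinh=1.499510; start (x,ẋ)=(0.197809, 0.782789) → end (x,ẋ)=(0.399251, 0.459433)
phase 3: p=0.6018, T=0.386, ωT=1.273684, cosh=1.926897, sinh=1.647098; start (x,ẋ)=(0.399251, 0.459433) → end (x,ẋ)=(0.440842, -0.215560)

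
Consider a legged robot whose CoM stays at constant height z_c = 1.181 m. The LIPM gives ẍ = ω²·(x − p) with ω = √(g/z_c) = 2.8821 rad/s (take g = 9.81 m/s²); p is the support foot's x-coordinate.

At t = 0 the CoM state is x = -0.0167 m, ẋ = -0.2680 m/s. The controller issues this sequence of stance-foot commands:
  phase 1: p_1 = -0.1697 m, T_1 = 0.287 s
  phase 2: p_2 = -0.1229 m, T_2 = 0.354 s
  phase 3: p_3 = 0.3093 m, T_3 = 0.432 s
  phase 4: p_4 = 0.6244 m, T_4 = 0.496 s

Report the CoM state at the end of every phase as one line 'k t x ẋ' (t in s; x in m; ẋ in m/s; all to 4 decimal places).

phase 1: p=-0.1697, T=0.287, ωT=0.827163, cosh=1.362055, sinh=0.924766; start (x,ẋ)=(-0.016700, -0.268000) → end (x,ẋ)=(-0.047298, 0.042756)
phase 2: p=-0.1229, T=0.354, ωT=1.020263, cosh=1.567213, sinh=1.206713; start (x,ẋ)=(-0.047298, 0.042756) → end (x,ẋ)=(0.013486, 0.329942)
phase 3: p=0.3093, T=0.432, ωT=1.245067, cosh=1.880545, sinh=1.592623; start (x,ẋ)=(0.013486, 0.329942) → end (x,ẋ)=(-0.064667, -0.737343)
phase 4: p=0.6244, T=0.496, ωT=1.429522, cosh=2.208062, sinh=1.968639; start (x,ẋ)=(-0.064667, -0.737343) → end (x,ẋ)=(-1.400751, -5.537738)

1 0.2870 -0.0473 0.0428
2 0.6410 0.0135 0.3299
3 1.0730 -0.0647 -0.7373
4 1.5690 -1.4008 -5.5377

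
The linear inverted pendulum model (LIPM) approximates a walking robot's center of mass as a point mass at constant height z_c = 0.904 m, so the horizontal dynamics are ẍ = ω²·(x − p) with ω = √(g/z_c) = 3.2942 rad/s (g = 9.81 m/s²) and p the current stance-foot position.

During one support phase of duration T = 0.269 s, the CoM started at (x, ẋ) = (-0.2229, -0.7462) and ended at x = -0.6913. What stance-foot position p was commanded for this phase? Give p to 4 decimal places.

p = 0.3507

ωT = 3.2942·0.269 = 0.886140; cosh(ωT) = 1.418996, sinh(ωT) = 1.006752
x(T) = p + (x₀−p)·cosh(ωT) + (ẋ₀/ω)·sinh(ωT) ⇒ p·(1 − cosh) = x(T) − x₀·cosh − (ẋ₀/ω)·sinh
numerator   = -0.6913 − (-0.2229)·1.418996 − (-0.7462/3.2942)·1.006752 = -0.146957
denominator = 1 − 1.418996 = -0.418996
p = -0.146957 / -0.418996 = 0.3507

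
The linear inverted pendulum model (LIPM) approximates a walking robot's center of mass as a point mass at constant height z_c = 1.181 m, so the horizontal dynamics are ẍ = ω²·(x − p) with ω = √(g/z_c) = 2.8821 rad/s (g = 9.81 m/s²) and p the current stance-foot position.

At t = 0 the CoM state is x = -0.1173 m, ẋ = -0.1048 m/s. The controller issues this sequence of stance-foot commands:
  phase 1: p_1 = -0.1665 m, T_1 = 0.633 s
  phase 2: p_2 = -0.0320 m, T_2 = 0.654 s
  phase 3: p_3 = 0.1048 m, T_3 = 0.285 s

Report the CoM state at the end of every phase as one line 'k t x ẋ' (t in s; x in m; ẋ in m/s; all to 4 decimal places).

1 0.6330 -0.1198 0.0948
2 1.2870 -0.2220 -0.4948
3 1.5720 -0.4960 -1.5350

phase 1: p=-0.1665, T=0.633, ωT=1.824369, cosh=3.180102, sinh=3.018782; start (x,ẋ)=(-0.117300, -0.104800) → end (x,ẋ)=(-0.119809, 0.094787)
phase 2: p=-0.0320, T=0.654, ωT=1.884893, cosh=3.368749, sinh=3.216904; start (x,ẋ)=(-0.119809, 0.094787) → end (x,ẋ)=(-0.222009, -0.494804)
phase 3: p=0.1048, T=0.285, ωT=0.821398, cosh=1.356747, sinh=0.916931; start (x,ẋ)=(-0.222009, -0.494804) → end (x,ẋ)=(-0.496018, -1.534978)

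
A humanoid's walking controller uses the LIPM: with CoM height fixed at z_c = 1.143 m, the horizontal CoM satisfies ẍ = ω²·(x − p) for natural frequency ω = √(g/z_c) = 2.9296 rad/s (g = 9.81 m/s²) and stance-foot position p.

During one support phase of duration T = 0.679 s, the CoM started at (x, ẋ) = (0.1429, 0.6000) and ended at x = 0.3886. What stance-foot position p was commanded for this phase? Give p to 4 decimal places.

ωT = 2.9296·0.679 = 1.989198; cosh(ωT) = 3.723239, sinh(ωT) = 3.586433
x(T) = p + (x₀−p)·cosh(ωT) + (ẋ₀/ω)·sinh(ωT) ⇒ p·(1 − cosh) = x(T) − x₀·cosh − (ẋ₀/ω)·sinh
numerator   = 0.3886 − (0.1429)·3.723239 − (0.6000/2.9296)·3.586433 = -0.877974
denominator = 1 − 3.723239 = -2.723239
p = -0.877974 / -2.723239 = 0.3224

p = 0.3224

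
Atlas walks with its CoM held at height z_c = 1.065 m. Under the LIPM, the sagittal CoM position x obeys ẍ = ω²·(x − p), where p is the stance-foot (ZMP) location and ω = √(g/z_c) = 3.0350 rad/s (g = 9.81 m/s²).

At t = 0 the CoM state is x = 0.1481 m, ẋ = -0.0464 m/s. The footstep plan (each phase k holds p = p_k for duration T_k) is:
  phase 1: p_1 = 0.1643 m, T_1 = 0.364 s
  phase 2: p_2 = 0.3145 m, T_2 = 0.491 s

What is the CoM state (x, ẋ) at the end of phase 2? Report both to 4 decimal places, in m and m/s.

phase 1: p=0.1643, T=0.364, ωT=1.104740, cosh=1.674868, sinh=1.343571; start (x,ẋ)=(0.148100, -0.046400) → end (x,ẋ)=(0.116626, -0.143773)
phase 2: p=0.3145, T=0.491, ωT=1.490185, cosh=2.331624, sinh=2.106293; start (x,ẋ)=(0.116626, -0.143773) → end (x,ẋ)=(-0.246646, -1.600153)

x = -0.2466, ẋ = -1.6002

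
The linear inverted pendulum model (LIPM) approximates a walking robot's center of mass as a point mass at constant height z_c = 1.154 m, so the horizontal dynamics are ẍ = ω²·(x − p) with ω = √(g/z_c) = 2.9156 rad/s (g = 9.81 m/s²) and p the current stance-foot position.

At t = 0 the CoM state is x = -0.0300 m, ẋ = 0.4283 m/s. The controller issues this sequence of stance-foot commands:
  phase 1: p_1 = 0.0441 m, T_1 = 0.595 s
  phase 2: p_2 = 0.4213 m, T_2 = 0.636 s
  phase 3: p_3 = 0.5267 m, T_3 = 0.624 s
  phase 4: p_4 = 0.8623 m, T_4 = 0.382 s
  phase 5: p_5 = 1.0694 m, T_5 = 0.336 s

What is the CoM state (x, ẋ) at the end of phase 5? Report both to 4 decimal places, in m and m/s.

phase 1: p=0.0441, T=0.595, ωT=1.734782, cosh=2.922065, sinh=2.745627; start (x,ẋ)=(-0.030000, 0.428300) → end (x,ẋ)=(0.230906, 0.658339)
phase 2: p=0.4213, T=0.636, ωT=1.854322, cosh=3.271961, sinh=3.115402; start (x,ẋ)=(0.230906, 0.658339) → end (x,ẋ)=(0.501792, 0.424660)
phase 3: p=0.5267, T=0.624, ωT=1.819334, cosh=3.164943, sinh=3.002809; start (x,ẋ)=(0.501792, 0.424660) → end (x,ẋ)=(0.885231, 1.125958)
phase 4: p=0.8623, T=0.382, ωT=1.113759, cosh=1.687055, sinh=1.358732; start (x,ẋ)=(0.885231, 1.125958) → end (x,ẋ)=(1.425706, 1.990394)
phase 5: p=1.0694, T=0.336, ωT=0.979642, cosh=1.519474, sinh=1.144028; start (x,ẋ)=(1.425706, 1.990394) → end (x,ẋ)=(2.391792, 4.212819)

x = 2.3918, ẋ = 4.2128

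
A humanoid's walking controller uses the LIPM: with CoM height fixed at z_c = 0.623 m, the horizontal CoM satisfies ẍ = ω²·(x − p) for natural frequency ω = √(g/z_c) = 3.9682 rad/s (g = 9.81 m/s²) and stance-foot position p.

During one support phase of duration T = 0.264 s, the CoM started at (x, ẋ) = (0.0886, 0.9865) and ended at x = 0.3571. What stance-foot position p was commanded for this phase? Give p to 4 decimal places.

ωT = 3.9682·0.264 = 1.047605; cosh(ωT) = 1.600796, sinh(ωT) = 1.250019
x(T) = p + (x₀−p)·cosh(ωT) + (ẋ₀/ω)·sinh(ωT) ⇒ p·(1 − cosh) = x(T) − x₀·cosh − (ẋ₀/ω)·sinh
numerator   = 0.3571 − (0.0886)·1.600796 − (0.9865/3.9682)·1.250019 = -0.095487
denominator = 1 − 1.600796 = -0.600796
p = -0.095487 / -0.600796 = 0.1589

p = 0.1589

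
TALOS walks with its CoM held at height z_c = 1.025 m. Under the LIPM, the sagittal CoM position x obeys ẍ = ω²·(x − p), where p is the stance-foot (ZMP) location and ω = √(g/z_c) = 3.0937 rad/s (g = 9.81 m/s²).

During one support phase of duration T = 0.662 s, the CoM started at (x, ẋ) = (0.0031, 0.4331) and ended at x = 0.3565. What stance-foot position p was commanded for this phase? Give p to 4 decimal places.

ωT = 3.0937·0.662 = 2.048029; cosh(ωT) = 3.940799, sinh(ωT) = 3.811810
x(T) = p + (x₀−p)·cosh(ωT) + (ẋ₀/ω)·sinh(ωT) ⇒ p·(1 − cosh) = x(T) − x₀·cosh − (ẋ₀/ω)·sinh
numerator   = 0.3565 − (0.0031)·3.940799 − (0.4331/3.0937)·3.811810 = -0.189348
denominator = 1 − 3.940799 = -2.940799
p = -0.189348 / -2.940799 = 0.0644

p = 0.0644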